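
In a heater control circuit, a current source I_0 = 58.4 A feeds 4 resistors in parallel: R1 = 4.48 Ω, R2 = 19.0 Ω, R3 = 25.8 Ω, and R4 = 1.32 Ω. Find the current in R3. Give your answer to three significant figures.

I ≈ 2.11 A

Conductances: ΣG = 1/4.48 + 1/19.0 + 1/25.8 + 1/1.32 = 1.072 (1/Ω).
By the current-divider rule, I = I_0 · G_k/ΣG = 58.4 × 0.03615 = 2.111 A.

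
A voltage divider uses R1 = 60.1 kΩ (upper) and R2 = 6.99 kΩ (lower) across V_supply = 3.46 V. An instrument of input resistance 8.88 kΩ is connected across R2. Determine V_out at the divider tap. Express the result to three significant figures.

The load sits in parallel with R2, giving an effective lower resistance R2' = R2·R_L/(R2+R_L) = 3.911 kΩ.
Voltage divider with the loaded lower leg: V_out = 3.46 × 3.911/(60.1 + 3.911) = 3.46 × 0.06110 = 0.2114 V.

V_out ≈ 0.211 V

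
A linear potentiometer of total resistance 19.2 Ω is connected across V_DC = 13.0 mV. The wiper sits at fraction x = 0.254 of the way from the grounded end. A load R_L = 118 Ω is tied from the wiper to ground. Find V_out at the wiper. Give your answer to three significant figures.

The pot divides into 14.32 Ω above the wiper and 4.877 Ω below.
(x·R_p) ‖ R_L = 4.683 Ω.
Then V_out = V_DC · 4.683/(14.32 + 4.683) = 3.203 mV.
(Unloaded: V_out = x·V_DC = 3.30 mV.)

V_out ≈ 3.20 mV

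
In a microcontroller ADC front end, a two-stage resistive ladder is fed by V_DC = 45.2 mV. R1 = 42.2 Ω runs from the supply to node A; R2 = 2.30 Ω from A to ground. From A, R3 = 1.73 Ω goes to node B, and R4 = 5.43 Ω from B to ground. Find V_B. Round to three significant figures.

V_B ≈ 1.36 mV

Looking into the second stage from A: R3 + R4 = 7.160 Ω appears in parallel with R2.
Effective lower resistance at A: R2 ‖ 7.160 = 1.741 Ω.
V_A = 45.2 × 1.741/(42.2 + 1.741) = 1.791 mV.
V_B = V_A × 0.7584 = 1.358 mV.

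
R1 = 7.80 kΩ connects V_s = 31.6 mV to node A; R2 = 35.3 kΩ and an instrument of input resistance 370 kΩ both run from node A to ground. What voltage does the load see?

The load sits in parallel with R2, giving an effective lower resistance R2' = R2·R_L/(R2+R_L) = 32.23 kΩ.
Then V_out = V_s · R2'/(R1 + R2') = 31.6 × 32.23/40.03 = 25.44 mV.

V_out ≈ 25.4 mV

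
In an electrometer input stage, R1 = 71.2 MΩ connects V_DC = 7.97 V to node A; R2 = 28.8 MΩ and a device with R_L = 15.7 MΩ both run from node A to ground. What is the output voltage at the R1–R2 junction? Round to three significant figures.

V_out ≈ 0.995 V

First combine the lower leg with the load: R2 ‖ R_L = 10.16 MΩ.
Voltage divider with the loaded lower leg: V_out = 7.97 × 10.16/(71.2 + 10.16) = 7.97 × 0.1249 = 0.9953 V.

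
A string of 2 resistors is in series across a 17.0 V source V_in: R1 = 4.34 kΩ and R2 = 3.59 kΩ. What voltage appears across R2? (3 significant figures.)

Series total: ΣR = 4.34 + 3.59 = 7.930 kΩ.
Voltage divider: V = V_in · (3.590 / 7.930) = 17.0 × 0.4527 = 7.696 V.

V ≈ 7.70 V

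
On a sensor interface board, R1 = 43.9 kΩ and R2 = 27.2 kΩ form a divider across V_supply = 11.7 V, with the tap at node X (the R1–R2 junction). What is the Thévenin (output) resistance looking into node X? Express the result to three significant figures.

With V_supply suppressed (replaced by a short), R_th = R1 ‖ R2 = (43.90 × 27.2)/(43.90 + 27.2) = 16.79 kΩ.

R_th ≈ 16.8 kΩ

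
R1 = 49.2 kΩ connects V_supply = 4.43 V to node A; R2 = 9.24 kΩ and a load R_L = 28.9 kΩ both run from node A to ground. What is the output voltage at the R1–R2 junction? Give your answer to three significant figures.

First combine the lower leg with the load: R2 ‖ R_L = 7.001 kΩ.
Now apply the divider: V_out = 4.43 × 0.1246 = 0.5519 V.
(Unloaded it would be 0.700 V; the load pulls it down.)

V_out ≈ 0.552 V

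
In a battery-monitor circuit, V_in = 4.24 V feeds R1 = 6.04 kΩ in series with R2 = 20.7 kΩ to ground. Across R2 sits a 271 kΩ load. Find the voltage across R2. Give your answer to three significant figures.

V_out ≈ 3.23 V

The load sits in parallel with R2, giving an effective lower resistance R2' = R2·R_L/(R2+R_L) = 19.23 kΩ.
Then V_out = V_in · R2'/(R1 + R2') = 4.24 × 19.23/25.27 = 3.227 V.
(Unloaded it would be 3.28 V; the load pulls it down.)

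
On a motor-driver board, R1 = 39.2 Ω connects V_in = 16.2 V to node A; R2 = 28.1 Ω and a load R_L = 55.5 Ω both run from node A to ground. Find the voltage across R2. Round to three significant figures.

V_out ≈ 5.22 V

The load sits in parallel with R2, giving an effective lower resistance R2' = R2·R_L/(R2+R_L) = 18.65 Ω.
Then V_out = V_in · R2'/(R1 + R2') = 16.2 × 18.65/57.85 = 5.224 V.
(Unloaded it would be 6.76 V; the load pulls it down.)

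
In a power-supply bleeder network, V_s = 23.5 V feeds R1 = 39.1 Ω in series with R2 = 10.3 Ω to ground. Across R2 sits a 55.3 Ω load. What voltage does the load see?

R2 ‖ R_L = (10.3 × 55.3)/(10.3 + 55.3) = 8.683 Ω.
Now apply the divider: V_out = 23.5 × 0.1817 = 4.270 V.
(Unloaded it would be 4.90 V; the load pulls it down.)

V_out ≈ 4.27 V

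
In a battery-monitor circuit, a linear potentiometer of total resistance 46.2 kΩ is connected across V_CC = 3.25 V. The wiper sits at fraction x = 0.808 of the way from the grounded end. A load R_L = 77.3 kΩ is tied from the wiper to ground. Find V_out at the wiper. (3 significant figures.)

Lower segment x·R_p = 37.33 kΩ; upper segment (1−x)·R_p = 8.870 kΩ.
Lower segment in parallel with the load: 37.33 ‖ 77.3 = 25.17 kΩ.
V_out = 3.25 × 25.17/(8.870 + 25.17) = 2.403 V.

V_out ≈ 2.40 V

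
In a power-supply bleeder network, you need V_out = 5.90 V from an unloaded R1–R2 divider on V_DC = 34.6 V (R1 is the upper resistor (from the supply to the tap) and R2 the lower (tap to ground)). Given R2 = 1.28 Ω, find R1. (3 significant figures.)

R1 ≈ 6.23 Ω

V_out/V_DC = R2/(R1+R2) = 0.1705.
So R1 = R2 · (V_DC/V_out − 1) = 1.28 × (34.6/5.90 − 1) = 1.28 × 4.864 = 6.226 Ω.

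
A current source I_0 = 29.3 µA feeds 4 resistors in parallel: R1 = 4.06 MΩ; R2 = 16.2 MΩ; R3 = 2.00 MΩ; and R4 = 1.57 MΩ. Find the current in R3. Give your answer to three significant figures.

I ≈ 10.1 µA

Total conductance ΣG = 1/4.06 + 1/16.2 + 1/2.00 + 1/1.57 = 1.445 (units of 1/MΩ).
By the current-divider rule, I = I_0 · G_k/ΣG = 29.3 × 0.3460 = 10.14 µA.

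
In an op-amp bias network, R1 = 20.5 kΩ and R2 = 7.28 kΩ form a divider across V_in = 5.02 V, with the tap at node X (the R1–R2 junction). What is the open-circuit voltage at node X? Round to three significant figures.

V_th ≈ 1.32 V

Open-circuit (no load on X): V_th = V_in · R2/(R1 + R2) = 5.02 × 7.28/(20.50 + 7.28) = 1.316 V.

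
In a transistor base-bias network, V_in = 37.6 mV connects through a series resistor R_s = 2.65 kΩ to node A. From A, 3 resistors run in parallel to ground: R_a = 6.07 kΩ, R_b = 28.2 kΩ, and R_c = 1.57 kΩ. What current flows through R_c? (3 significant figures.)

Combine the parallel branches: R_p = (1/6.07 + 1/28.2 + 1/1.57)⁻¹ = 1.195 kΩ.
V_A = 37.6 × 1.195/3.845 = 11.68 mV.
Branch current I = V_A/R_c = 11.68/1.57 = 7.441 µA.

I ≈ 7.44 µA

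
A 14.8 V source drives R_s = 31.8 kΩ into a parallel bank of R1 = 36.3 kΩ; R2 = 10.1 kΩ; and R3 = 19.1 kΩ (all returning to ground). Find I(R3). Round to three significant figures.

I ≈ 0.116 mA

Equivalent of the parallel group: R_p = 5.589 kΩ.
Node voltage V_A = V_DC · R_p/(R_s + R_p) = 14.8 × 0.1495 = 2.212 V.
I(R3) = V_A / R3 = 2.212/19.1 = 0.1158 mA.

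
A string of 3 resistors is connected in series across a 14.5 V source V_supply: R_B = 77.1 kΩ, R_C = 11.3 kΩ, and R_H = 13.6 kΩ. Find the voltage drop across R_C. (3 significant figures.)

V ≈ 1.61 V

Total series resistance ΣR = 77.1 + 11.3 + 13.6 = 102.0 kΩ.
Voltage divider: V = V_supply · (11.30 / 102.0) = 14.5 × 0.1108 = 1.606 V.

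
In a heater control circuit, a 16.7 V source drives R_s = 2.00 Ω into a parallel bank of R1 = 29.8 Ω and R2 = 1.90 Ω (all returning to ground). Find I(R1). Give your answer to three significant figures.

Parallel bank: R_p = 1/(1/29.8 + 1/1.90) = 1.786 Ω.
V_A by voltage divider: V_A = 16.7 × 1.786/(2.00 + 1.786) = 7.878 V.
Branch current I = V_A/R1 = 7.878/29.8 = 0.2644 A.

I ≈ 0.264 A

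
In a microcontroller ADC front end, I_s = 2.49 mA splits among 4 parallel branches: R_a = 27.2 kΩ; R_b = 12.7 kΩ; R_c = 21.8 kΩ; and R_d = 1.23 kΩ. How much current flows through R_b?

ΣG = 1/27.2 + 1/12.7 + 1/21.8 + 1/1.23 = 0.9744.
Current divider: I(R_b) = I_s · G_k/ΣG = 2.49 × (0.07874/0.9744) = 2.49 × 0.08081 = 0.2012 mA.

I ≈ 0.201 mA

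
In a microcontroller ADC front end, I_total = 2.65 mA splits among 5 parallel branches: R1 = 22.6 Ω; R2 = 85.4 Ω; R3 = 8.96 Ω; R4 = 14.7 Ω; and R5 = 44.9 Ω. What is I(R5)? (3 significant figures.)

I ≈ 0.229 mA

Conductances: ΣG = 1/22.6 + 1/85.4 + 1/8.96 + 1/14.7 + 1/44.9 = 0.2579 (1/Ω).
By the current-divider rule, I = I_total · G_k/ΣG = 2.65 × 0.08637 = 0.2289 mA.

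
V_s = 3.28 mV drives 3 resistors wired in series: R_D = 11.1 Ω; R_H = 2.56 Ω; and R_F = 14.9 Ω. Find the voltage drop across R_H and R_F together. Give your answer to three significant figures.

V ≈ 2.01 mV

Series total: ΣR = 11.1 + 2.56 + 14.9 = 28.56 Ω.
R_{R_H..R_F} = 2.56 + 14.9 = 17.46 Ω.
Voltage divider: V = V_s · (17.46 / 28.56) = 3.28 × 0.6113 = 2.005 mV.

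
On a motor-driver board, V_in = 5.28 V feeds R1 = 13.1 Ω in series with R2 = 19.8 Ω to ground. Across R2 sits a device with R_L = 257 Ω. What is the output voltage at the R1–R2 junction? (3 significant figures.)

R2 ‖ R_L = (19.8 × 257)/(19.8 + 257) = 18.38 Ω.
Voltage divider with the loaded lower leg: V_out = 5.28 × 18.38/(13.1 + 18.38) = 5.28 × 0.5839 = 3.083 V.
(Unloaded it would be 3.18 V; the load pulls it down.)

V_out ≈ 3.08 V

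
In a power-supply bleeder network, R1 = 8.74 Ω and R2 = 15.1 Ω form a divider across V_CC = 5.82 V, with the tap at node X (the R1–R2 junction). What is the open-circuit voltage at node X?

V_th is the unloaded tap voltage: V_CC · R2/(R1+R2) = 5.82 × 0.6334 = 3.686 V.

V_th ≈ 3.69 V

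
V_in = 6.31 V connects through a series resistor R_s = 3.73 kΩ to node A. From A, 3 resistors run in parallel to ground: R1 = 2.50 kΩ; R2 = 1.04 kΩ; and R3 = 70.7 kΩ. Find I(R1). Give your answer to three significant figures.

Parallel bank: R_p = 1/(1/2.50 + 1/1.04 + 1/70.7) = 0.7269 kΩ.
V_A = 6.31 × 0.7269/4.457 = 1.029 V.
Branch current I = V_A/R1 = 1.029/2.50 = 0.4117 mA.

I ≈ 0.412 mA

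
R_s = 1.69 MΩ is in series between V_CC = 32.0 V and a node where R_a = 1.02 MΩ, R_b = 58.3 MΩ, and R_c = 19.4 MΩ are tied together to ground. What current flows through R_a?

Parallel bank: R_p = 1/(1/1.02 + 1/58.3 + 1/19.4) = 0.9532 MΩ.
V_A by voltage divider: V_A = 32.0 × 0.9532/(1.69 + 0.9532) = 11.54 V.
Branch current I = V_A/R_a = 11.54/1.02 = 11.31 µA.
(Check via current divider: I_total = 12.11 µA; share G_k/ΣG = 0.9345 → same result.)

I ≈ 11.3 µA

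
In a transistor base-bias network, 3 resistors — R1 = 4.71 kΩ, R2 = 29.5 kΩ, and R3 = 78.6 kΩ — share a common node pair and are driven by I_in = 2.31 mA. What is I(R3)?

I ≈ 0.114 mA

ΣG = 1/4.71 + 1/29.5 + 1/78.6 = 0.2589.
By the current-divider rule, I = I_in · G_k/ΣG = 2.31 × 0.04913 = 0.1135 mA.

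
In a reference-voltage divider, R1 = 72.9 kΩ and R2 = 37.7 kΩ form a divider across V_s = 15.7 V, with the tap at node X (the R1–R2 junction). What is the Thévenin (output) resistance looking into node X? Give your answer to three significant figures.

R_th ≈ 24.8 kΩ

Zeroing V_s shorts the top of R1 to ground, so R_th = R1 ‖ R2 = 24.85 kΩ.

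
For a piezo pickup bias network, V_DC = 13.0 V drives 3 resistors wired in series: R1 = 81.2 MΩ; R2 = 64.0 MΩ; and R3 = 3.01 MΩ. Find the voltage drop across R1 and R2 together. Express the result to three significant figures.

V ≈ 12.7 V

Series total: ΣR = 81.2 + 64.0 + 3.01 = 148.2 MΩ.
R_{R1..R2} = 81.2 + 64.0 = 145.2 MΩ.
Voltage divider: V = V_DC · (145.2 / 148.2) = 13.0 × 0.9797 = 12.74 V.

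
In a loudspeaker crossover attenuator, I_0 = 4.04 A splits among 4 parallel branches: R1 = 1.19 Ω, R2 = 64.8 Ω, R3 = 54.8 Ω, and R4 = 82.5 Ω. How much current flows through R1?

I ≈ 3.83 A

ΣG = 1/1.19 + 1/64.8 + 1/54.8 + 1/82.5 = 0.8861.
Current divider: I(R1) = I_0 · G_k/ΣG = 4.04 × (0.8403/0.8861) = 4.04 × 0.9483 = 3.831 A.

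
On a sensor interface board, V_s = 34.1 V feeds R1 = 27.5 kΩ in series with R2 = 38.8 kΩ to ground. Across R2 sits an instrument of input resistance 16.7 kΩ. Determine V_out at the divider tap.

The load sits in parallel with R2, giving an effective lower resistance R2' = R2·R_L/(R2+R_L) = 11.67 kΩ.
Then V_out = V_s · R2'/(R1 + R2') = 34.1 × 11.67/39.17 = 10.16 V.

V_out ≈ 10.2 V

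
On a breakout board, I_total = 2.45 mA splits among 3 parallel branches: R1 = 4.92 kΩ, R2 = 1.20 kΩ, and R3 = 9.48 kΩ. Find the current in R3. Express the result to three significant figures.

I ≈ 0.226 mA

Conductances: ΣG = 1/4.92 + 1/1.20 + 1/9.48 = 1.142 (1/kΩ).
R3 takes the fraction G_k/ΣG = 0.1055/1.142 = 0.09236, so I = 2.45 × 0.09236 = 0.2263 mA.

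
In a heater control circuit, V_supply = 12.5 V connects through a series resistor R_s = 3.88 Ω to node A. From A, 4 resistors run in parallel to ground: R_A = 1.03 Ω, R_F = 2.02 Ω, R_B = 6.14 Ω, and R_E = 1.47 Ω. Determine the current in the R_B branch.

Equivalent of the parallel group: R_p = 0.4331 Ω.
Node voltage V_A = V_supply · R_p/(R_s + R_p) = 12.5 × 0.1004 = 1.255 V.
Branch current I = V_A/R_B = 1.255/6.14 = 0.2044 A.

I ≈ 0.204 A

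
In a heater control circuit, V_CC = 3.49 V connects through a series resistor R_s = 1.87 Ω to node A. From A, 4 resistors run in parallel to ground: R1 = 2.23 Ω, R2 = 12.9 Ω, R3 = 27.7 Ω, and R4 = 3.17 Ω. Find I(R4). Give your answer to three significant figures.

I ≈ 0.417 A

Combine the parallel branches: R_p = (1/2.23 + 1/12.9 + 1/27.7 + 1/3.17)⁻¹ = 1.140 Ω.
V_A by voltage divider: V_A = 3.49 × 1.140/(1.87 + 1.140) = 1.321 V.
Branch current I = V_A/R4 = 1.321/3.17 = 0.4169 A.
(Check via current divider: I_total = 1.160 A; share G_k/ΣG = 0.3595 → same result.)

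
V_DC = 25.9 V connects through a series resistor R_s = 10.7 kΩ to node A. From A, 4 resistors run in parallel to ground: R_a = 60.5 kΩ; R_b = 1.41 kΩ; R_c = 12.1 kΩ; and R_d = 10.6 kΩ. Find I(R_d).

Parallel bank: R_p = 1/(1/60.5 + 1/1.41 + 1/12.1 + 1/10.6) = 1.108 kΩ.
V_A by voltage divider: V_A = 25.9 × 1.108/(10.7 + 1.108) = 2.430 V.
Branch current I = V_A/R_d = 2.430/10.6 = 0.2292 mA.
(Equivalently: I_total = 2.193 mA, then current-divider fraction G_k/ΣG = 0.1045.)

I ≈ 0.229 mA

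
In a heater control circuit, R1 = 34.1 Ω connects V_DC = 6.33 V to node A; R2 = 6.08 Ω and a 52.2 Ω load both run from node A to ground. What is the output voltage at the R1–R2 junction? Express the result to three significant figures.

First combine the lower leg with the load: R2 ‖ R_L = 5.446 Ω.
Then V_out = V_DC · R2'/(R1 + R2') = 6.33 × 5.446/39.55 = 0.8717 V.
(Unloaded it would be 0.958 V; the load pulls it down.)

V_out ≈ 0.872 V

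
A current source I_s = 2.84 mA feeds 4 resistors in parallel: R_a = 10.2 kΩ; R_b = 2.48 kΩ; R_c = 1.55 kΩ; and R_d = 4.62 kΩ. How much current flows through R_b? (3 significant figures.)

I ≈ 0.840 mA

Total conductance ΣG = 1/10.2 + 1/2.48 + 1/1.55 + 1/4.62 = 1.363 (units of 1/kΩ).
R_b takes the fraction G_k/ΣG = 0.4032/1.363 = 0.2959, so I = 2.84 × 0.2959 = 0.8403 mA.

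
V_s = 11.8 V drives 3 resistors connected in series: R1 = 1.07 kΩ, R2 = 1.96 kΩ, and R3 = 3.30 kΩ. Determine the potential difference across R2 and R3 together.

ΣR = 1.07 + 1.96 + 3.30 = 6.330 kΩ.
R_{R2..R3} = 1.96 + 3.30 = 5.260 kΩ.
V = V_s · R/ΣR = 11.8 × 0.8310 = 9.805 V.

V ≈ 9.81 V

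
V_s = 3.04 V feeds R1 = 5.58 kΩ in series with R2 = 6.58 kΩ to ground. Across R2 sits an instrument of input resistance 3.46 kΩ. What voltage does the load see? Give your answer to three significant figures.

The load sits in parallel with R2, giving an effective lower resistance R2' = R2·R_L/(R2+R_L) = 2.268 kΩ.
Now apply the divider: V_out = 3.04 × 0.2890 = 0.8784 V.
(Unloaded it would be 1.65 V; the load pulls it down.)

V_out ≈ 0.878 V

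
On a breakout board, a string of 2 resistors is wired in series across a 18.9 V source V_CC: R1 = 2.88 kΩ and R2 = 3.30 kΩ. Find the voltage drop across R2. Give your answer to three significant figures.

V ≈ 10.1 V

Total series resistance ΣR = 2.88 + 3.30 = 6.180 kΩ.
V = V_CC · R/ΣR = 18.9 × 0.5340 = 10.09 V.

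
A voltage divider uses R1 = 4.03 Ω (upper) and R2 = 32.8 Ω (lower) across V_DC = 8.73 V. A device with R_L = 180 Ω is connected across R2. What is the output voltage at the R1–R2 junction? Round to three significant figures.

R2 ‖ R_L = (32.8 × 180)/(32.8 + 180) = 27.74 Ω.
Voltage divider with the loaded lower leg: V_out = 8.73 × 27.74/(4.03 + 27.74) = 8.73 × 0.8732 = 7.623 V.

V_out ≈ 7.62 V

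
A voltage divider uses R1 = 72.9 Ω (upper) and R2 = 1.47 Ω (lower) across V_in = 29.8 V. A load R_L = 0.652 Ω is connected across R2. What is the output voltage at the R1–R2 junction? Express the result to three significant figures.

The load sits in parallel with R2, giving an effective lower resistance R2' = R2·R_L/(R2+R_L) = 0.4517 Ω.
Now apply the divider: V_out = 29.8 × 0.006158 = 0.1835 V.
(Unloaded it would be 0.589 V; the load pulls it down.)

V_out ≈ 0.183 V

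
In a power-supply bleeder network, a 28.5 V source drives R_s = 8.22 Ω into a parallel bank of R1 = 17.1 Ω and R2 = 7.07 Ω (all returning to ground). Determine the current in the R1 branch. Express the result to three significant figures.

I ≈ 0.631 A

Equivalent of the parallel group: R_p = 5.002 Ω.
V_A = 28.5 × 5.002/13.22 = 10.78 V.
Branch current I = V_A/R1 = 10.78/17.1 = 0.6305 A.
(Equivalently: I_total = 2.156 A, then current-divider fraction G_k/ΣG = 0.2925.)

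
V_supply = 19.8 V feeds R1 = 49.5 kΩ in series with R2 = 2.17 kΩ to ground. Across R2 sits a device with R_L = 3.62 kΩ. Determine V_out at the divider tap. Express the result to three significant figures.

R2 ‖ R_L = (2.17 × 3.62)/(2.17 + 3.62) = 1.357 kΩ.
Now apply the divider: V_out = 19.8 × 0.02668 = 0.5282 V.

V_out ≈ 0.528 V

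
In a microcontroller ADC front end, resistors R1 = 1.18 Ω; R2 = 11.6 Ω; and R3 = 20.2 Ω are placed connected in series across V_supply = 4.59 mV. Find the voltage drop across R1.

Total series resistance ΣR = 1.18 + 11.6 + 20.2 = 32.98 Ω.
V = V_supply · R/ΣR = 4.59 × 0.03578 = 0.1642 mV.

V ≈ 0.164 mV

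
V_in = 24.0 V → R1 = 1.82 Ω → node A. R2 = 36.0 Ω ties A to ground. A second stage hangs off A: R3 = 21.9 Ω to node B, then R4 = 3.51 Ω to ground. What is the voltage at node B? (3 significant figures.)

V_B ≈ 2.95 V

The second stage (R3 + R4 = 25.41 Ω) loads node A in parallel with R2.
R2 ‖ (R3+R4) = 14.90 Ω.
V_A = 24.0 × 14.90/(1.82 + 14.90) = 21.39 V.
Stage 2 is unloaded, so V_B = V_A · R4/(R3+R4) = 21.39 × 3.51/25.41 = 2.954 V.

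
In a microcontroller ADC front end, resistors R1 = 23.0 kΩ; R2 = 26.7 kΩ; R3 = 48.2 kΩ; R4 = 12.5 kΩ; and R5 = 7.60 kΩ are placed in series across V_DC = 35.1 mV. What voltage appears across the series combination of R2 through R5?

V ≈ 28.3 mV

Total series resistance ΣR = 23.0 + 26.7 + 48.2 + 12.5 + 7.60 = 118.0 kΩ.
R_{R2..R5} = 26.7 + 48.2 + 12.5 + 7.60 = 95.00 kΩ.
By the voltage-divider rule, V = 35.1 × 95.00/118.0 = 28.26 mV.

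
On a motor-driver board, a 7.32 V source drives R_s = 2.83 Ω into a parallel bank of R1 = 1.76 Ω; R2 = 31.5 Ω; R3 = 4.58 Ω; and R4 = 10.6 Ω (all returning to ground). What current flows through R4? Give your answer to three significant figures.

Equivalent of the parallel group: R_p = 1.096 Ω.
V_A by voltage divider: V_A = 7.32 × 1.096/(2.83 + 1.096) = 2.043 V.
I(R4) = V_A / R4 = 2.043/10.6 = 0.1928 A.

I ≈ 0.193 A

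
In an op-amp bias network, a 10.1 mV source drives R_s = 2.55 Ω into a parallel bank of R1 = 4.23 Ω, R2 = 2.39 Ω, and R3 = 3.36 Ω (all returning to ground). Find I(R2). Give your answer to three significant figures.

I ≈ 1.23 mA

Equivalent of the parallel group: R_p = 1.050 Ω.
V_A = 10.1 × 1.050/3.600 = 2.946 mV.
Branch current I = V_A/R2 = 2.946/2.39 = 1.233 mA.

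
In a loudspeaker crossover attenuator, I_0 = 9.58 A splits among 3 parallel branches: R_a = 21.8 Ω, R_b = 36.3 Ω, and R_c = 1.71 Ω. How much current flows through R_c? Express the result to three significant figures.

ΣG = 1/21.8 + 1/36.3 + 1/1.71 = 0.6582.
By the current-divider rule, I = I_0 · G_k/ΣG = 9.58 × 0.8885 = 8.511 A.

I ≈ 8.51 A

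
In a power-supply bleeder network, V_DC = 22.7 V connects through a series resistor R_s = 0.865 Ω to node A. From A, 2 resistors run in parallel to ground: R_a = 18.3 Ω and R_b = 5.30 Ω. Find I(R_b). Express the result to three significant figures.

I ≈ 3.54 A

Equivalent of the parallel group: R_p = 4.110 Ω.
V_A = 22.7 × 4.110/4.975 = 18.75 V.
Branch current I = V_A/R_b = 18.75/5.30 = 3.538 A.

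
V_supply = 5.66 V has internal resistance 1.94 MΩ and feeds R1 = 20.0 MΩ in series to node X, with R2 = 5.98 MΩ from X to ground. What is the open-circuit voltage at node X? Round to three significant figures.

V_th ≈ 1.21 V

R1' = 1.94 + 20.0 = 21.94 MΩ (source resistance + R1).
Open-circuit (no load on X): V_th = V_supply · R2/(R1' + R2) = 5.66 × 5.98/(21.94 + 5.98) = 1.212 V.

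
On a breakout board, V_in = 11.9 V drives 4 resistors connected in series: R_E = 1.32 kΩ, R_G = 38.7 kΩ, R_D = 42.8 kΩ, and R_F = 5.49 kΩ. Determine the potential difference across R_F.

V ≈ 0.740 V

ΣR = 1.32 + 38.7 + 42.8 + 5.49 = 88.31 kΩ.
V = V_in · R/ΣR = 11.9 × 0.06217 = 0.7398 V.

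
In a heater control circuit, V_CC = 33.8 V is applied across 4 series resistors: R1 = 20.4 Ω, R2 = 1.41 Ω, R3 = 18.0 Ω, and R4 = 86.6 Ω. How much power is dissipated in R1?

ΣR = 126.4 Ω → I = 33.8/126.4 = 0.2674 A.
V(R1) = I·R = 5.455 V; P = V·I = 5.455 × 0.2674 = 1.458 W.

P ≈ 1.46 W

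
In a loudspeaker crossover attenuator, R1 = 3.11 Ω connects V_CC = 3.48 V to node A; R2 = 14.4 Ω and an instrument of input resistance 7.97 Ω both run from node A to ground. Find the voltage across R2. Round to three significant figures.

V_out ≈ 2.17 V

The load sits in parallel with R2, giving an effective lower resistance R2' = R2·R_L/(R2+R_L) = 5.130 Ω.
Now apply the divider: V_out = 3.48 × 0.6226 = 2.167 V.
(Unloaded it would be 2.86 V; the load pulls it down.)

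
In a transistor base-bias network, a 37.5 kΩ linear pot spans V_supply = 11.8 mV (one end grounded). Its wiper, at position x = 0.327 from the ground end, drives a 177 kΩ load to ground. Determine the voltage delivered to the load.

Lower segment x·R_p = 12.26 kΩ; upper segment (1−x)·R_p = 25.24 kΩ.
R_L loads the lower segment: effective lower R = 11.47 kΩ.
Then V_out = V_supply · 11.47/(25.24 + 11.47) = 3.687 mV.

V_out ≈ 3.69 mV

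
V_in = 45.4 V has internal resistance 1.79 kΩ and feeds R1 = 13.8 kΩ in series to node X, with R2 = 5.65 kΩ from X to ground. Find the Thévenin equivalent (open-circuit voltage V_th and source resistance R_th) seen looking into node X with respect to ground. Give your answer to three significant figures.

R1' = 1.79 + 13.8 = 15.59 kΩ (source resistance + R1).
V_th is the unloaded tap voltage: V_in · R2/(R1'+R2) = 45.4 × 0.2660 = 12.08 V.
Zeroing V_in shorts the top of R1' to ground, so R_th = R1' ‖ R2 = 4.147 kΩ.

V_th ≈ 12.1 V, R_th ≈ 4.15 kΩ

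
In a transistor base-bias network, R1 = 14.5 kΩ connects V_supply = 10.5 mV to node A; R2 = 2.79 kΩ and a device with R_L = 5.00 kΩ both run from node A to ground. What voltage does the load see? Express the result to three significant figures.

R2 ‖ R_L = (2.79 × 5.00)/(2.79 + 5.00) = 1.791 kΩ.
Voltage divider with the loaded lower leg: V_out = 10.5 × 1.791/(14.5 + 1.791) = 10.5 × 0.1099 = 1.154 mV.

V_out ≈ 1.15 mV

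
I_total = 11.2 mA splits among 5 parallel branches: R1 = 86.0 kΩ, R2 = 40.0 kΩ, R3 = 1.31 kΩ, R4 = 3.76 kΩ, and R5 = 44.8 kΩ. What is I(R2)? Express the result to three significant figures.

I ≈ 0.257 mA

ΣG = 1/86.0 + 1/40.0 + 1/1.31 + 1/3.76 + 1/44.8 = 1.088.
By the current-divider rule, I = I_total · G_k/ΣG = 11.2 × 0.02297 = 0.2573 mA.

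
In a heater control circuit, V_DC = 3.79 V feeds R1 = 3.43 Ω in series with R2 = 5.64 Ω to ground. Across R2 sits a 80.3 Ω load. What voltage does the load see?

First combine the lower leg with the load: R2 ‖ R_L = 5.270 Ω.
Voltage divider with the loaded lower leg: V_out = 3.79 × 5.270/(3.43 + 5.270) = 3.79 × 0.6057 = 2.296 V.

V_out ≈ 2.30 V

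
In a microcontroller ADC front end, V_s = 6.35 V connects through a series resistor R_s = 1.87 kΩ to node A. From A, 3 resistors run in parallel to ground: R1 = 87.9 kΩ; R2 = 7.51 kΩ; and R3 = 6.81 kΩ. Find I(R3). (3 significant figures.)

I ≈ 0.604 mA

Combine the parallel branches: R_p = (1/87.9 + 1/7.51 + 1/6.81)⁻¹ = 3.432 kΩ.
Node voltage V_A = V_s · R_p/(R_s + R_p) = 6.35 × 0.6473 = 4.110 V.
I(R3) = V_A / R3 = 4.110/6.81 = 0.6036 mA.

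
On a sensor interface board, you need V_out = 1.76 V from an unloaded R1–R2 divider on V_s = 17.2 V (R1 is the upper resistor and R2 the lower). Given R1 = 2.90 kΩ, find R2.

The divider ratio is R2/(R1+R2) = 1.76/17.2 = 0.1023.
Rearranging, R2 = R1·k/(1−k) = 2.90 × 0.1140 = 0.3306 kΩ.

R2 ≈ 0.331 kΩ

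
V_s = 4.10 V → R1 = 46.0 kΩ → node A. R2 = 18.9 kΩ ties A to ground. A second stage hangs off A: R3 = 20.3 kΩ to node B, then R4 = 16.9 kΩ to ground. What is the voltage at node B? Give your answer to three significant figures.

The second stage (R3 + R4 = 37.20 kΩ) loads node A in parallel with R2.
Effective lower resistance at A: R2 ‖ 37.20 = 12.53 kΩ.
First divider: V_A = V_s · 12.53/(46.0 + 12.53) = 0.8779 V.
Stage 2 is unloaded, so V_B = V_A · R4/(R3+R4) = 0.8779 × 16.9/37.20 = 0.3988 V.

V_B ≈ 0.399 V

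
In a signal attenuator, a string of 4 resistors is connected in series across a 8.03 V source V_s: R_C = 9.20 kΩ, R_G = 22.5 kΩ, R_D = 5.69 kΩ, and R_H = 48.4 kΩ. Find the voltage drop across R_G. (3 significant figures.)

V ≈ 2.11 V

Total series resistance ΣR = 9.20 + 22.5 + 5.69 + 48.4 = 85.79 kΩ.
V = V_s · R/ΣR = 8.03 × 0.2623 = 2.106 V.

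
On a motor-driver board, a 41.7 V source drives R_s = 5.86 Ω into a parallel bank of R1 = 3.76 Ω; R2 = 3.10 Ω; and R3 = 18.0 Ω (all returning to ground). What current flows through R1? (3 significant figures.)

Parallel bank: R_p = 1/(1/3.76 + 1/3.10 + 1/18.0) = 1.553 Ω.
V_A = 41.7 × 1.553/7.413 = 8.734 V.
I(R1) = V_A / R1 = 8.734/3.76 = 2.323 A.

I ≈ 2.32 A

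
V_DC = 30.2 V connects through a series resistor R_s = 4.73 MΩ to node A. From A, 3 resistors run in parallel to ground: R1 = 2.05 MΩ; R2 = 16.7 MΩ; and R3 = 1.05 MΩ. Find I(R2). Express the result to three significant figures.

I ≈ 0.223 µA

Combine the parallel branches: R_p = (1/2.05 + 1/16.7 + 1/1.05)⁻¹ = 0.6666 MΩ.
V_A by voltage divider: V_A = 30.2 × 0.6666/(4.73 + 0.6666) = 3.731 V.
Branch current I = V_A/R2 = 3.731/16.7 = 0.2234 µA.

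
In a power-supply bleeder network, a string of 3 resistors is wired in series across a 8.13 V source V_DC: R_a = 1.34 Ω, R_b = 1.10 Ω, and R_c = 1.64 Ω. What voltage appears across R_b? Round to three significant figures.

Series total: ΣR = 1.34 + 1.10 + 1.64 = 4.080 Ω.
By the voltage-divider rule, V = 8.13 × 1.100/4.080 = 2.192 V.

V ≈ 2.19 V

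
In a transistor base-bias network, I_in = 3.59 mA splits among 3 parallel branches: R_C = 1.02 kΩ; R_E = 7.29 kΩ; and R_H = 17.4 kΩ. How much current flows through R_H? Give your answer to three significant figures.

Total conductance ΣG = 1/1.02 + 1/7.29 + 1/17.4 = 1.175 (units of 1/kΩ).
By the current-divider rule, I = I_in · G_k/ΣG = 3.59 × 0.04891 = 0.1756 mA.

I ≈ 0.176 mA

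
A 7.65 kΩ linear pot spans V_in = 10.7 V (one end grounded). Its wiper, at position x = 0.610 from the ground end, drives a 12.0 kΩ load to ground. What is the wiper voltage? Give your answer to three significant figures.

Split the track: R_lower = x·R_p = 4.667 kΩ, R_upper = (1−x)·R_p = 2.984 kΩ.
Lower segment in parallel with the load: 4.667 ‖ 12.0 = 3.360 kΩ.
V_out = 10.7 × 3.360/(2.984 + 3.360) = 5.667 V.

V_out ≈ 5.67 V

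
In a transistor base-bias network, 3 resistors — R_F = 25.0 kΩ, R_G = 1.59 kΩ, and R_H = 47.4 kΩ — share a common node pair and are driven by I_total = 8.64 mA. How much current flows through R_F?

I ≈ 0.501 mA

Total conductance ΣG = 1/25.0 + 1/1.59 + 1/47.4 = 0.6900 (units of 1/kΩ).
R_F takes the fraction G_k/ΣG = 0.04000/0.6900 = 0.05797, so I = 8.64 × 0.05797 = 0.5008 mA.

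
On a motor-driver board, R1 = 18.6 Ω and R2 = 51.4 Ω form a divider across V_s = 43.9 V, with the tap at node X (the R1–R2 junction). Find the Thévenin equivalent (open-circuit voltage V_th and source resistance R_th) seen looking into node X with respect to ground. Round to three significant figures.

With X open, the divider is unloaded: V_th = 43.9 × 51.4/70.00 = 32.24 V.
Looking into X with the source shorted: R_th = R1·R2/(R1+R2) = 18.60 × 51.4/70.00 = 13.66 Ω.

V_th ≈ 32.2 V, R_th ≈ 13.7 Ω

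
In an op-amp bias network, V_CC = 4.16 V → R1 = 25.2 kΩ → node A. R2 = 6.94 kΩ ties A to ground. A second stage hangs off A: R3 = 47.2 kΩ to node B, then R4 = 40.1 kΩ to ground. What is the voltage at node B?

The second stage (R3 + R4 = 87.30 kΩ) loads node A in parallel with R2.
R2 ‖ (R3+R4) = 6.429 kΩ.
First divider: V_A = V_CC · 6.429/(25.2 + 6.429) = 0.8456 V.
Stage 2 is unloaded, so V_B = V_A · R4/(R3+R4) = 0.8456 × 40.1/87.30 = 0.3884 V.

V_B ≈ 0.388 V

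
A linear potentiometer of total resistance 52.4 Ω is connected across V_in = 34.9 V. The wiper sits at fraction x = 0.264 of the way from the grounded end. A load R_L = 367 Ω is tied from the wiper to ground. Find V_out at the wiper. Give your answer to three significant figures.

The pot divides into 38.57 Ω above the wiper and 13.83 Ω below.
(x·R_p) ‖ R_L = 13.33 Ω.
Then V_out = V_in · 13.33/(38.57 + 13.33) = 8.965 V.
(Unloaded: V_out = x·V_in = 9.21 V.)

V_out ≈ 8.96 V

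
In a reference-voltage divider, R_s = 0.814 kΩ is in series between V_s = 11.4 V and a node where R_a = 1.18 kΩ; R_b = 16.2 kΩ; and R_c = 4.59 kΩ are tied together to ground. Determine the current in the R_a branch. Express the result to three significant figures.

Equivalent of the parallel group: R_p = 0.8873 kΩ.
V_A by voltage divider: V_A = 11.4 × 0.8873/(0.814 + 0.8873) = 5.945 V.
I(R_a) = V_A / R_a = 5.945/1.18 = 5.039 mA.

I ≈ 5.04 mA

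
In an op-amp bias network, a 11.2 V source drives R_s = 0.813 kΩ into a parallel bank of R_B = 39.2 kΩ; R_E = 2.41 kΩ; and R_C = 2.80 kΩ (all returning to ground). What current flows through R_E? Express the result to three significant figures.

I ≈ 2.82 mA

Combine the parallel branches: R_p = (1/39.2 + 1/2.41 + 1/2.80)⁻¹ = 1.254 kΩ.
Node voltage V_A = V_CC · R_p/(R_s + R_p) = 11.2 × 0.6066 = 6.794 V.
Branch current I = V_A/R_E = 6.794/2.41 = 2.819 mA.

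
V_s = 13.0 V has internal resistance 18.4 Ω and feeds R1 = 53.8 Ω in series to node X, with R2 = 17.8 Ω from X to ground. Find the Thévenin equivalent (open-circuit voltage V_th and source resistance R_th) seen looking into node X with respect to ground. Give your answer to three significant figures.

R1' = 18.4 + 53.8 = 72.20 Ω (source resistance + R1).
Open-circuit (no load on X): V_th = V_s · R2/(R1' + R2) = 13.0 × 17.8/(72.20 + 17.8) = 2.571 V.
Looking into X with the source shorted: R_th = R1'·R2/(R1'+R2) = 72.20 × 17.8/90.00 = 14.28 Ω.

V_th ≈ 2.57 V, R_th ≈ 14.3 Ω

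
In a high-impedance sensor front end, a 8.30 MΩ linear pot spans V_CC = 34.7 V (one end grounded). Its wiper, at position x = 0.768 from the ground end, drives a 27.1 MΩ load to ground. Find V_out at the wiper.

V_out ≈ 25.3 V

Lower segment x·R_p = 6.374 MΩ; upper segment (1−x)·R_p = 1.926 MΩ.
(x·R_p) ‖ R_L = 5.161 MΩ.
Then V_out = V_CC · 5.161/(1.926 + 5.161) = 25.27 V.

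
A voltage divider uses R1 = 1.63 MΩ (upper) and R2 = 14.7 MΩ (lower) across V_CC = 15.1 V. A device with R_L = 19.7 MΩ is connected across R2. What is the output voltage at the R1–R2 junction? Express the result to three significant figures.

V_out ≈ 12.7 V

The load sits in parallel with R2, giving an effective lower resistance R2' = R2·R_L/(R2+R_L) = 8.418 MΩ.
Then V_out = V_CC · R2'/(R1 + R2') = 15.1 × 8.418/10.05 = 12.65 V.
(Unloaded it would be 13.6 V; the load pulls it down.)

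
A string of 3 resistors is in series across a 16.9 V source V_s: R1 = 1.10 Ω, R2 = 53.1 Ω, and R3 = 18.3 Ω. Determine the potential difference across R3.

ΣR = 1.10 + 53.1 + 18.3 = 72.50 Ω.
Voltage divider: V = V_s · (18.30 / 72.50) = 16.9 × 0.2524 = 4.266 V.

V ≈ 4.27 V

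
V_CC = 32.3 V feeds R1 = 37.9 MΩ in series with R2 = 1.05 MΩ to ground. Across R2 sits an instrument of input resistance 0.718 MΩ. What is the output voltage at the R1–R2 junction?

The load sits in parallel with R2, giving an effective lower resistance R2' = R2·R_L/(R2+R_L) = 0.4264 MΩ.
Then V_out = V_CC · R2'/(R1 + R2') = 32.3 × 0.4264/38.33 = 0.3594 V.
(Unloaded it would be 0.871 V; the load pulls it down.)

V_out ≈ 0.359 V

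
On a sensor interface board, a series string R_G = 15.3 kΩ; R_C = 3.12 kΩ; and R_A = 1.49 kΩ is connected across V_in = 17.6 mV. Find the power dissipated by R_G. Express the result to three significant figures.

P ≈ 12.0 nW

ΣR = 19.91 kΩ → I = 17.6/19.91 = 0.8840 µA.
P = I²R = 0.7814 × 15.3 = 11.96 nW.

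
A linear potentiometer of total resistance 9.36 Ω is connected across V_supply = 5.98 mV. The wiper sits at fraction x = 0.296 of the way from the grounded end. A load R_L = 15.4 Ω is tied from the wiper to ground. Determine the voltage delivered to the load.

Split the track: R_lower = x·R_p = 2.771 Ω, R_upper = (1−x)·R_p = 6.589 Ω.
(x·R_p) ‖ R_L = 2.348 Ω.
V_out = 5.98 × 2.348/(6.589 + 2.348) = 1.571 mV.

V_out ≈ 1.57 mV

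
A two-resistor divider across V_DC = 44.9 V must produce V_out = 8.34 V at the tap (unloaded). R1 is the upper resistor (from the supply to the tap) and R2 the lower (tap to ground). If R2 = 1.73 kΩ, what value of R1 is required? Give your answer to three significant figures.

Required fraction k = V_out/V_DC = 0.1857.
R1 = R2·(1/k − 1) = 1.73 × 4.384 = 7.584 kΩ.

R1 ≈ 7.58 kΩ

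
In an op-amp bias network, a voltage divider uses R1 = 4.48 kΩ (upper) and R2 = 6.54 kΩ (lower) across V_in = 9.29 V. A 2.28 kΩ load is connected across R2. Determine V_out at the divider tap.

R2 ‖ R_L = (6.54 × 2.28)/(6.54 + 2.28) = 1.691 kΩ.
Then V_out = V_in · R2'/(R1 + R2') = 9.29 × 1.691/6.171 = 2.545 V.

V_out ≈ 2.55 V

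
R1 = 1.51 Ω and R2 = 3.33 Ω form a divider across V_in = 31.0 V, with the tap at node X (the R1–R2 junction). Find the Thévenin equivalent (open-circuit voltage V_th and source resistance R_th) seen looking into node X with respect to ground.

V_th ≈ 21.3 V, R_th ≈ 1.04 Ω

V_th is the unloaded tap voltage: V_in · R2/(R1+R2) = 31.0 × 0.6880 = 21.33 V.
Looking into X with the source shorted: R_th = R1·R2/(R1+R2) = 1.510 × 3.33/4.840 = 1.039 Ω.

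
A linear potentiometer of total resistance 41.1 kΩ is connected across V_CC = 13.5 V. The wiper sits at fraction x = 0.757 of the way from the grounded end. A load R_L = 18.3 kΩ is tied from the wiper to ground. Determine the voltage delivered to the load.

V_out ≈ 7.23 V

The pot divides into 9.987 kΩ above the wiper and 31.11 kΩ below.
R_L loads the lower segment: effective lower R = 11.52 kΩ.
Then V_out = V_CC · 11.52/(9.987 + 11.52) = 7.232 V.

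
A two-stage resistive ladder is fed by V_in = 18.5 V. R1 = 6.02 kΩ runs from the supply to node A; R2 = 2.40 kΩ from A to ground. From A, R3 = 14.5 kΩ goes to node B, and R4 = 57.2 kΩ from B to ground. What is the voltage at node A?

V_A ≈ 5.15 V

The second stage (R3 + R4 = 71.70 kΩ) loads node A in parallel with R2.
Effective lower resistance at A: R2 ‖ 71.70 = 2.322 kΩ.
First divider: V_A = V_in · 2.322/(6.02 + 2.322) = 5.150 V.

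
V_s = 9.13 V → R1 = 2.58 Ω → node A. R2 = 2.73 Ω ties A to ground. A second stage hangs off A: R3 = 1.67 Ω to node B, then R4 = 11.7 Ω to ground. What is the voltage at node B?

Looking into the second stage from A: R3 + R4 = 13.37 Ω appears in parallel with R2.
Effective lower resistance at A: R2 ‖ 13.37 = 2.267 Ω.
First divider: V_A = V_s · 2.267/(2.58 + 2.267) = 4.270 V.
V_B = V_A × 0.8751 = 3.737 V.

V_B ≈ 3.74 V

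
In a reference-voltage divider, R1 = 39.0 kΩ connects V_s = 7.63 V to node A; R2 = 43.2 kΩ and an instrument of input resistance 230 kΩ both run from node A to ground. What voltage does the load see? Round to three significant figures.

First combine the lower leg with the load: R2 ‖ R_L = 36.37 kΩ.
Now apply the divider: V_out = 7.63 × 0.4825 = 3.682 V.
(Unloaded it would be 4.01 V; the load pulls it down.)

V_out ≈ 3.68 V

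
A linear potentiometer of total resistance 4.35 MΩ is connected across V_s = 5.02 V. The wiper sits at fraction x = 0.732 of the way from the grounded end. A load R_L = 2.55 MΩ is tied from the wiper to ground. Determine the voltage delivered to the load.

Lower segment x·R_p = 3.184 MΩ; upper segment (1−x)·R_p = 1.166 MΩ.
Lower segment in parallel with the load: 3.184 ‖ 2.55 = 1.416 MΩ.
Loaded-divider output: V_out = 5.02 × 0.5485 = 2.753 V.

V_out ≈ 2.75 V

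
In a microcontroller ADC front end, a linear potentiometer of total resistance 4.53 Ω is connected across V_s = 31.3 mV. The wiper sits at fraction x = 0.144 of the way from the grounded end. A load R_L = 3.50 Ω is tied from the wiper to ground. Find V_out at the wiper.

V_out ≈ 3.89 mV

Lower segment x·R_p = 0.6523 Ω; upper segment (1−x)·R_p = 3.878 Ω.
Lower segment in parallel with the load: 0.6523 ‖ 3.50 = 0.5498 Ω.
V_out = 31.3 × 0.5498/(3.878 + 0.5498) = 3.887 mV.
(Unloaded: V_out = x·V_s = 4.51 mV.)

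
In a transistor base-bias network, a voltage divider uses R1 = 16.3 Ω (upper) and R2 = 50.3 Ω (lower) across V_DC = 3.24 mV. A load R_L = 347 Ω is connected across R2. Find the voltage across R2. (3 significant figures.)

The load sits in parallel with R2, giving an effective lower resistance R2' = R2·R_L/(R2+R_L) = 43.93 Ω.
Then V_out = V_DC · R2'/(R1 + R2') = 3.24 × 43.93/60.23 = 2.363 mV.

V_out ≈ 2.36 mV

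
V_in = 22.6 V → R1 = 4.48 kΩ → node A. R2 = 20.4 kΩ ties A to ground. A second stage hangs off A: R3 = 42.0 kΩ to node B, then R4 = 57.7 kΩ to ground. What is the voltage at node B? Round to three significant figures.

Node A sees R2 in parallel with the series input of stage 2, R3 + R4 = 99.70 kΩ.
R2 ‖ (R3+R4) = 16.93 kΩ.
First divider: V_A = V_in · 16.93/(4.48 + 16.93) = 17.87 V.
Then the unloaded second divider: V_B = V_A × R4/(R3+R4) = 17.87 × 0.5787 = 10.34 V.

V_B ≈ 10.3 V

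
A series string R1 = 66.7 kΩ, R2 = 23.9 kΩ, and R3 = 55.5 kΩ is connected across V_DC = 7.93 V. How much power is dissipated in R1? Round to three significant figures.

ΣR = 146.1 kΩ → I = 7.93/146.1 = 0.05428 mA.
P = I²R = 0.002946 × 66.7 = 0.1965 mW.

P ≈ 0.197 mW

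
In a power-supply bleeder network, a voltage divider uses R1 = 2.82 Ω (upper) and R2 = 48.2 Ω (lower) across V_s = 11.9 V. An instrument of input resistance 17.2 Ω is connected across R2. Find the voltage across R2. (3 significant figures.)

V_out ≈ 9.73 V

R2 ‖ R_L = (48.2 × 17.2)/(48.2 + 17.2) = 12.68 Ω.
Voltage divider with the loaded lower leg: V_out = 11.9 × 12.68/(2.82 + 12.68) = 11.9 × 0.8180 = 9.734 V.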